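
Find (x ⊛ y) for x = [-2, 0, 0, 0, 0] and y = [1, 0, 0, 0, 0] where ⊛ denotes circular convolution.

(x ⊛ y)[n] = Σ(m=0 to 4) x[m] · y[(n-m) mod 5]

Computing each output sample:
(x ⊛ y)[0] = -2
(x ⊛ y)[1] = 0
(x ⊛ y)[2] = 0
(x ⊛ y)[3] = 0
(x ⊛ y)[4] = 0

x ⊛ y = [-2, 0, 0, 0, 0]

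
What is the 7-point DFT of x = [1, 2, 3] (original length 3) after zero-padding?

Original 3-point DFT: [6, -1.5000+0.8660i, -1.5000-0.8660i]
Zero-padded 7-point DFT provides frequency interpolation.

DFT_7([x, 0, ...]) = [6, 1.5794-4.4884i, -2.1479-0.6482i, 1.0685+1.4777i, 1.0685-1.4777i, -2.1479+0.6482i, 1.5794+4.4884i]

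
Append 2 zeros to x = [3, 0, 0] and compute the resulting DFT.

Original 3-point DFT: [3, 3, 3]
Zero-padded 5-point DFT provides frequency interpolation.

DFT_5([x, 0, ...]) = [3, 3, 3, 3, 3]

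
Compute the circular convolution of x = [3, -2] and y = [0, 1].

(x ⊛ y)[n] = Σ(m=0 to 1) x[m] · y[(n-m) mod 2]

Computing each output sample:
(x ⊛ y)[0] = -2
(x ⊛ y)[1] = 3

x ⊛ y = [-2, 3]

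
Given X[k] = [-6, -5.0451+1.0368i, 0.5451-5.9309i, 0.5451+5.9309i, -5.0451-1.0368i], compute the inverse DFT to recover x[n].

x[n] = (1/5) Σ(k=0 to 4) X[k] · e^(2πikn/5)

Computing each x[n]:
x[0] = -3
x[1] = -1
x[2] = -2
x[3] = 3
x[4] = -3

x = [-3, -1, -2, 3, -3]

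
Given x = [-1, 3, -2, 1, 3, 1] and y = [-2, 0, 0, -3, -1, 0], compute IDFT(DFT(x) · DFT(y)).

(x ⊛ y)[n] = Σ(m=0 to 5) x[m] · y[(n-m) mod 6]

Computing each output sample:
(x ⊛ y)[0] = 1
(x ⊛ y)[1] = -16
(x ⊛ y)[2] = -2
(x ⊛ y)[3] = 0
(x ⊛ y)[4] = -14
(x ⊛ y)[5] = 1

x ⊛ y = [1, -16, -2, 0, -14, 1]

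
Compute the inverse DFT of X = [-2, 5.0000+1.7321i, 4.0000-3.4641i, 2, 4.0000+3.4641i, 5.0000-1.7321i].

x[n] = (1/6) Σ(k=0 to 5) X[k] · e^(2πikn/6)

Computing each x[n]:
x[0] = 3
x[1] = 0
x[2] = -3
x[3] = -1
x[4] = 0
x[5] = -1

x = [3, 0, -3, -1, 0, -1]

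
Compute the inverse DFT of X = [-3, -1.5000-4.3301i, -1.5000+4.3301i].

x[n] = (1/3) Σ(k=0 to 2) X[k] · e^(2πikn/3)

Computing each x[n]:
x[0] = -2
x[1] = 2
x[2] = -3

x = [-2, 2, -3]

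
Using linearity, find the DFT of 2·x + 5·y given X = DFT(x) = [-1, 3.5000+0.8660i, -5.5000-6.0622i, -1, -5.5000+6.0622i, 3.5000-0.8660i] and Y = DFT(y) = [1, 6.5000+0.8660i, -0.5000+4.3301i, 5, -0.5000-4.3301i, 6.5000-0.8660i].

By linearity: DFT(2x + 5y) = 2·DFT(x) + 5·DFT(y)
= 2·[-1, 3.5000+0.8660i, -5.5000-6.0622i, -1, -5.5000+6.0622i, 3.5000-0.8660i] + 5·[1, 6.5000+0.8660i, -0.5000+4.3301i, 5, -0.5000-4.3301i, 6.5000-0.8660i]

Computing element-wise:
Z[0] = 2·(-1) + 5·(1) = 3
Z[1] = 2·(3.5000+0.8660i) + 5·(6.5000+0.8660i) = 39.5000+6.0620i
Z[2] = 2·(-5.5000-6.0622i) + 5·(-0.5000+4.3301i) = -13.5000+9.5261i
Z[3] = 2·(-1) + 5·(5) = 23
Z[4] = 2·(-5.5000+6.0622i) + 5·(-0.5000-4.3301i) = -13.5000-9.5261i
Z[5] = 2·(3.5000-0.8660i) + 5·(6.5000-0.8660i) = 39.5000-6.0620i

DFT(2x + 5y) = 2·X + 5·Y = [3, 39.5000+6.0620i, -13.5000+9.5261i, 23, -13.5000-9.5261i, 39.5000-6.0620i]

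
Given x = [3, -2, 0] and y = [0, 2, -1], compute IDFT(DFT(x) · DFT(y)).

(x ⊛ y)[n] = Σ(m=0 to 2) x[m] · y[(n-m) mod 3]

Computing each output sample:
(x ⊛ y)[0] = 2
(x ⊛ y)[1] = 6
(x ⊛ y)[2] = -7

x ⊛ y = [2, 6, -7]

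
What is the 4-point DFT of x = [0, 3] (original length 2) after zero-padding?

Original 2-point DFT: [3, -3]
Zero-padded 4-point DFT provides frequency interpolation.

DFT_4([x, 0, ...]) = [3, -3i, -3, 3i]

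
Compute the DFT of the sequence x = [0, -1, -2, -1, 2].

X[k] = Σ(n=0 to 4) x[n] · ω_5^(nk)
where ω_5 = e^(-2πi/5)

Computing each X[k]:
X[0] = -2
X[1] = 2.7361+3.4410i
X[2] = -1.7361+0.8123i
X[3] = -1.7361-0.8123i
X[4] = 2.7361-3.4410i

X = [-2, 2.7361+3.4410i, -1.7361+0.8123i, -1.7361-0.8123i, 2.7361-3.4410i]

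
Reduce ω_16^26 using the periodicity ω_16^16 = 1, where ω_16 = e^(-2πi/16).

Since ω_16^16 = 1, powers reduce modulo 16.
26 mod 16 = 10
So ω_16^26 = ω_16^10 = e^(-2πi·10/16)

ω_16^26 = ω_16^10 = -0.7071+0.7071i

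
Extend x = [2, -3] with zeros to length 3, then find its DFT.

Original 2-point DFT: [-1, 5]
Zero-padded 3-point DFT provides frequency interpolation.

DFT_3([x, 0, ...]) = [-1, 3.5000+2.5981i, 3.5000-2.5981i]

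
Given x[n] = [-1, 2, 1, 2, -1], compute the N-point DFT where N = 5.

X[k] = Σ(n=0 to 4) x[n] · ω_5^(nk)
where ω_5 = e^(-2πi/5)

Computing each X[k]:
X[0] = 3
X[1] = -3.1180-2.2654i
X[2] = -0.8820-2.7144i
X[3] = -0.8820+2.7144i
X[4] = -3.1180+2.2654i

X = [3, -3.1180-2.2654i, -0.8820-2.7144i, -0.8820+2.7144i, -3.1180+2.2654i]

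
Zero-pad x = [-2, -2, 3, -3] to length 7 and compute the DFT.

Original 4-point DFT: [-4, -5-1i, 6, -5+1i]
Zero-padded 7-point DFT provides frequency interpolation.

DFT_7([x, 0, ...]) = [-4, -1.2116-0.0595i, -6.1283+0.9060i, 2.3400+6.1380i, 2.3400-6.1380i, -6.1283-0.9060i, -1.2116+0.0595i]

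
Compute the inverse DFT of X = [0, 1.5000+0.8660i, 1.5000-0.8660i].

x[n] = (1/3) Σ(k=0 to 2) X[k] · e^(2πikn/3)

Computing each x[n]:
x[0] = 1
x[1] = -1
x[2] = 0

x = [1, -1, 0]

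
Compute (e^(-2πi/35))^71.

Since ω_35^35 = 1, powers reduce modulo 35.
71 mod 35 = 1
So ω_35^71 = ω_35^1 = e^(-2πi·1/35)

ω_35^71 = ω_35^1 = 0.9839-0.1786i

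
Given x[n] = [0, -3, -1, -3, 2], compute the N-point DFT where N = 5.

X[k] = Σ(n=0 to 4) x[n] · ω_5^(nk)
where ω_5 = e^(-2πi/5)

Computing each X[k]:
X[0] = -5
X[1] = 2.9271+3.5797i
X[2] = -0.4271+4.8410i
X[3] = -0.4271-4.8410i
X[4] = 2.9271-3.5797i

X = [-5, 2.9271+3.5797i, -0.4271+4.8410i, -0.4271-4.8410i, 2.9271-3.5797i]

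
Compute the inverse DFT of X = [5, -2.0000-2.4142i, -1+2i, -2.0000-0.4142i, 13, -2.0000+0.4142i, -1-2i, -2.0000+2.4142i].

x[n] = (1/8) Σ(k=0 to 7) X[k] · e^(2πikn/8)

Computing each x[n]:
x[0] = 1
x[1] = -1
x[2] = 3
x[3] = 0
x[4] = 3
x[5] = -2
x[6] = 2
x[7] = -1

x = [1, -1, 3, 0, 3, -2, 2, -1]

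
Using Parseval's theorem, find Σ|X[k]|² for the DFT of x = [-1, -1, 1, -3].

Parseval: Σ|x[n]|² = (1/N)Σ|X[k]|², so Σ|X[k]|² = N·Σ|x[n]|² = 4·12.0000

Σ|X[k]|² = N·Σ|x[n]|² = 4·12.0000 = 48.0000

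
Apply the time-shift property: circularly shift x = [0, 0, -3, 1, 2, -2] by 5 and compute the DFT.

Time shift by 5: X_shifted[k] = ω_6^(5k) · X[k]
Shifted x = [0, -3, 1, 2, -2, 0]

DFT(x[n-5]) = [-2, -3, 4.0000+5.1962i, 0, 4.0000-5.1962i, -3]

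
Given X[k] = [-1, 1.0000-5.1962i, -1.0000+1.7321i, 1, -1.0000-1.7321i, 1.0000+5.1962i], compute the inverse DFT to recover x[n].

x[n] = (1/6) Σ(k=0 to 5) X[k] · e^(2πikn/6)

Computing each x[n]:
x[0] = 0
x[1] = 1
x[2] = 2
x[3] = -1
x[4] = -2
x[5] = -1

x = [0, 1, 2, -1, -2, -1]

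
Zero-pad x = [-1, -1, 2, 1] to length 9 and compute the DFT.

Original 4-point DFT: [1, -3+2i, 1, -3-2i]
Zero-padded 9-point DFT provides frequency interpolation.

DFT_9([x, 0, ...]) = [1, -1.9187-2.1929i, -3.5530+1.1668i, -0.5000+2.5981i, 0.9718+0.7616i, 0.9718-0.7616i, -0.5000-2.5981i, -3.5530-1.1668i, -1.9187+2.1929i]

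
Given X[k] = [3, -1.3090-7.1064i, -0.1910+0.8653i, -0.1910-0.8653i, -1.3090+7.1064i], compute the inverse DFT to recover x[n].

x[n] = (1/5) Σ(k=0 to 4) X[k] · e^(2πikn/5)

Computing each x[n]:
x[0] = 0
x[1] = 3
x[2] = 3
x[3] = -1
x[4] = -2

x = [0, 3, 3, -1, -2]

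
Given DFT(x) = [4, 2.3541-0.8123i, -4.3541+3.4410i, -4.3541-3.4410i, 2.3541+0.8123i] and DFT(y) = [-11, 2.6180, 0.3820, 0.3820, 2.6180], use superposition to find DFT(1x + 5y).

By linearity: DFT(1x + 5y) = 1·DFT(x) + 5·DFT(y)
= 1·[4, 2.3541-0.8123i, -4.3541+3.4410i, -4.3541-3.4410i, 2.3541+0.8123i] + 5·[-11, 2.6180, 0.3820, 0.3820, 2.6180]

Computing element-wise:
Z[0] = 1·(4) + 5·(-11) = -51
Z[1] = 1·(2.3541-0.8123i) + 5·(2.6180) = 15.4441-0.8123i
Z[2] = 1·(-4.3541+3.4410i) + 5·(0.3820) = -2.4441+3.4410i
Z[3] = 1·(-4.3541-3.4410i) + 5·(0.3820) = -2.4441-3.4410i
Z[4] = 1·(2.3541+0.8123i) + 5·(2.6180) = 15.4441+0.8123i

DFT(1x + 5y) = 1·X + 5·Y = [-51, 15.4441-0.8123i, -2.4441+3.4410i, -2.4441-3.4410i, 15.4441+0.8123i]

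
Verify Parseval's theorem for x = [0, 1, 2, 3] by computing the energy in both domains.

Time domain:
Σ|x[n]|² = |0|² + |1|² + |2|² + |3|² = 14.0000

Frequency domain:
(1/4)Σ|X[k]|² = (1/4)(|6|² + |-2+2i|² + |-2|² + |-2-2i|²) = (1/4)·56.0000 = 14.0000

Both sides agree, confirming Parseval's theorem.

Σ|x[n]|² = (1/N)Σ|X[k]|² = 14.0000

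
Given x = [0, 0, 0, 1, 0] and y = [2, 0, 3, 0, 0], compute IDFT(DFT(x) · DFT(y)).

(x ⊛ y)[n] = Σ(m=0 to 4) x[m] · y[(n-m) mod 5]

Computing each output sample:
(x ⊛ y)[0] = 3
(x ⊛ y)[1] = 0
(x ⊛ y)[2] = 0
(x ⊛ y)[3] = 2
(x ⊛ y)[4] = 0

x ⊛ y = [3, 0, 0, 2, 0]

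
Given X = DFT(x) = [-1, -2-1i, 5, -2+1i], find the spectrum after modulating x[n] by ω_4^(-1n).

Modulation property: DFT(ω_4^(-1n)·x[n]) = X[(k-1) mod 4], so circularly shift X by 1 positions.

X[k-1] = [-2+1i, -1, -2-1i, 5]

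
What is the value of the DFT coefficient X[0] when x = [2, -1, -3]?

X[0] = Σ(n=0 to 2) x[n] · ω_3^0 = Σ x[n]
= (2) + (-1) + (-3)

X[0] = -2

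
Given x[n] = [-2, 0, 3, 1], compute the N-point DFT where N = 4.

X[k] = Σ(n=0 to 3) x[n] · ω_4^(nk)
where ω_4 = e^(-2πi/4)

Computing each X[k]:
X[0] = 2
X[1] = -5+1i
X[2] = 0
X[3] = -5-1i

X = [2, -5+1i, 0, -5-1i]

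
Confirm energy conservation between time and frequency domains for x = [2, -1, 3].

Time domain:
Σ|x[n]|² = |2|² + |-1|² + |3|² = 14.0000

Frequency domain:
(1/3)Σ|X[k]|² = (1/3)(|4|² + |1.0000+3.4641i|² + |1.0000-3.4641i|²) = (1/3)·42.0000 = 14.0000

Both sides agree, confirming Parseval's theorem.

Σ|x[n]|² = (1/N)Σ|X[k]|² = 14.0000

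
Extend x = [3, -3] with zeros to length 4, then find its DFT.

Original 2-point DFT: [0, 6]
Zero-padded 4-point DFT provides frequency interpolation.

DFT_4([x, 0, ...]) = [0, 3+3i, 6, 3-3i]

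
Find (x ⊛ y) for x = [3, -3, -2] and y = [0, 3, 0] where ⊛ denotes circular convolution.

(x ⊛ y)[n] = Σ(m=0 to 2) x[m] · y[(n-m) mod 3]

Computing each output sample:
(x ⊛ y)[0] = -6
(x ⊛ y)[1] = 9
(x ⊛ y)[2] = -9

x ⊛ y = [-6, 9, -9]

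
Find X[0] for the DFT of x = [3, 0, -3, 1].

X[0] = Σ(n=0 to 3) x[n] · ω_4^0 = Σ x[n]
= (3) + (0) + (-3) + (1)

X[0] = 1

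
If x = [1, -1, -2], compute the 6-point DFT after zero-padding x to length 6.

Original 3-point DFT: [-2, 2.5000-0.8660i, 2.5000+0.8660i]
Zero-padded 6-point DFT provides frequency interpolation.

DFT_6([x, 0, ...]) = [-2, 1.5000+2.5981i, 2.5000-0.8660i, 0, 2.5000+0.8660i, 1.5000-2.5981i]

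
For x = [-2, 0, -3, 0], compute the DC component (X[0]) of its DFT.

X[0] = Σ(n=0 to 3) x[n] · ω_4^0 = Σ x[n]
= (-2) + (0) + (-3) + (0)

X[0] = -5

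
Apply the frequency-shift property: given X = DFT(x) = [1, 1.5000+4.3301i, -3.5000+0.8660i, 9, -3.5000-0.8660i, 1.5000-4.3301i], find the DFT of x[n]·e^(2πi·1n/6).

Modulation property: DFT(ω_6^(-1n)·x[n]) = X[(k-1) mod 6], so circularly shift X by 1 positions.

X[k-1] = [1.5000-4.3301i, 1, 1.5000+4.3301i, -3.5000+0.8660i, 9, -3.5000-0.8660i]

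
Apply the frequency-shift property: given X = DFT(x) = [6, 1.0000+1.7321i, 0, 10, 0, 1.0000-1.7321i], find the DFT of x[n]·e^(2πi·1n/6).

Modulation property: DFT(ω_6^(-1n)·x[n]) = X[(k-1) mod 6], so circularly shift X by 1 positions.

X[k-1] = [1.0000-1.7321i, 6, 1.0000+1.7321i, 0, 10, 0]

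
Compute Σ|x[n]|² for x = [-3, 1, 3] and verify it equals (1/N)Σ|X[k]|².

Time domain:
Σ|x[n]|² = |-3|² + |1|² + |3|² = 19.0000

Frequency domain:
(1/3)Σ|X[k]|² = (1/3)(|1|² + |-5.0000+1.7321i|² + |-5.0000-1.7321i|²) = (1/3)·57.0000 = 19.0000

Both sides agree, confirming Parseval's theorem.

Σ|x[n]|² = (1/N)Σ|X[k]|² = 19.0000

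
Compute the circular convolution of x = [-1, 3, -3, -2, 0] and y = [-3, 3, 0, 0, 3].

(x ⊛ y)[n] = Σ(m=0 to 4) x[m] · y[(n-m) mod 5]

Computing each output sample:
(x ⊛ y)[0] = 12
(x ⊛ y)[1] = -21
(x ⊛ y)[2] = 12
(x ⊛ y)[3] = -3
(x ⊛ y)[4] = -9

x ⊛ y = [12, -21, 12, -3, -9]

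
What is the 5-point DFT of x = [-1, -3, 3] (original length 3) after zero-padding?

Original 3-point DFT: [-1, -1.0000+5.1962i, -1.0000-5.1962i]
Zero-padded 5-point DFT provides frequency interpolation.

DFT_5([x, 0, ...]) = [-1, -4.3541+1.0898i, 2.3541+4.6165i, 2.3541-4.6165i, -4.3541-1.0898i]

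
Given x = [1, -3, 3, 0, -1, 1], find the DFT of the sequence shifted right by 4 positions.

Time shift by 4: X_shifted[k] = ω_6^(4k) · X[k]
Shifted x = [3, 0, -1, 1, 1, -3]

DFT(x[n-4]) = [1, 0.5000-0.8660i, 5.5000-4.3301i, 5, 5.5000+4.3301i, 0.5000+0.8660i]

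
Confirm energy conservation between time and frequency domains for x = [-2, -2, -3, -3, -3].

Time domain:
Σ|x[n]|² = |-2|² + |-2|² + |-3|² + |-3|² + |-3|² = 35.0000

Frequency domain:
(1/5)Σ|X[k]|² = (1/5)(|-13|² + |1.3090-0.9511i|² + |0.1910-0.5878i|² + |0.1910+0.5878i|² + |1.3090+0.9511i|²) = (1/5)·175.0000 = 35.0000

Both sides agree, confirming Parseval's theorem.

Σ|x[n]|² = (1/N)Σ|X[k]|² = 35.0000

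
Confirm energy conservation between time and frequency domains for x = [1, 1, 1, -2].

Time domain:
Σ|x[n]|² = |1|² + |1|² + |1|² + |-2|² = 7.0000

Frequency domain:
(1/4)Σ|X[k]|² = (1/4)(|1|² + |-3i|² + |3|² + |3i|²) = (1/4)·28.0000 = 7.0000

Both sides agree, confirming Parseval's theorem.

Σ|x[n]|² = (1/N)Σ|X[k]|² = 7.0000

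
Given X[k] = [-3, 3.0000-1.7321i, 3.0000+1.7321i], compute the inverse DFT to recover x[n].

x[n] = (1/3) Σ(k=0 to 2) X[k] · e^(2πikn/3)

Computing each x[n]:
x[0] = 1
x[1] = -1
x[2] = -3

x = [1, -1, -3]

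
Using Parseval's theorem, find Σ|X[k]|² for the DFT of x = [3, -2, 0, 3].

Parseval: Σ|x[n]|² = (1/N)Σ|X[k]|², so Σ|X[k]|² = N·Σ|x[n]|² = 4·22.0000

Σ|X[k]|² = N·Σ|x[n]|² = 4·22.0000 = 88.0000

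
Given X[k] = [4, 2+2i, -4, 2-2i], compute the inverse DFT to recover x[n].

x[n] = (1/4) Σ(k=0 to 3) X[k] · e^(2πikn/4)

Computing each x[n]:
x[0] = 1
x[1] = 1
x[2] = -1
x[3] = 3

x = [1, 1, -1, 3]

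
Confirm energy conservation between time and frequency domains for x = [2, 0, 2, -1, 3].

Time domain:
Σ|x[n]|² = |2|² + |0|² + |2|² + |-1|² + |3|² = 18.0000

Frequency domain:
(1/5)Σ|X[k]|² = (1/5)(|6|² + |2.1180+1.0898i|² + |-0.1180+4.6165i|² + |-0.1180-4.6165i|² + |2.1180-1.0898i|²) = (1/5)·90.0000 = 18.0000

Both sides agree, confirming Parseval's theorem.

Σ|x[n]|² = (1/N)Σ|X[k]|² = 18.0000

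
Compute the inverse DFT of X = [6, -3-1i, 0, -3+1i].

x[n] = (1/4) Σ(k=0 to 3) X[k] · e^(2πikn/4)

Computing each x[n]:
x[0] = 0
x[1] = 2
x[2] = 3
x[3] = 1

x = [0, 2, 3, 1]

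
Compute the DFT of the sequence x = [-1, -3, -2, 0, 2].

X[k] = Σ(n=0 to 4) x[n] · ω_5^(nk)
where ω_5 = e^(-2πi/5)

Computing each X[k]:
X[0] = -4
X[1] = 0.3090+5.9309i
X[2] = -0.8090+1.0368i
X[3] = -0.8090-1.0368i
X[4] = 0.3090-5.9309i

X = [-4, 0.3090+5.9309i, -0.8090+1.0368i, -0.8090-1.0368i, 0.3090-5.9309i]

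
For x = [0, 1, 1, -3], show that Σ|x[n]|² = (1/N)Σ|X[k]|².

Time domain:
Σ|x[n]|² = |0|² + |1|² + |1|² + |-3|² = 11.0000

Frequency domain:
(1/4)Σ|X[k]|² = (1/4)(|-1|² + |-1-4i|² + |3|² + |-1+4i|²) = (1/4)·44.0000 = 11.0000

Both sides agree, confirming Parseval's theorem.

Σ|x[n]|² = (1/N)Σ|X[k]|² = 11.0000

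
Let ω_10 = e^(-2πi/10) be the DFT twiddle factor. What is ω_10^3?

ω_10^3 = e^(-2πi·3/10)
= cos(-2π·3/10) + i·sin(-2π·3/10)
= cos(-6π/10) + i·sin(-6π/10)

ω_10^3 = cos(-6π/10) + i·sin(-6π/10) = -0.3090-0.9511i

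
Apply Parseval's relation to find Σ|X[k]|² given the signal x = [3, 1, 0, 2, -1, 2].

Parseval: Σ|x[n]|² = (1/N)Σ|X[k]|², so Σ|X[k]|² = N·Σ|x[n]|² = 6·19.0000

Σ|X[k]|² = N·Σ|x[n]|² = 6·19.0000 = 114.0000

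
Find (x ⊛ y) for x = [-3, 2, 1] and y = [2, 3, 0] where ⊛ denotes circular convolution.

(x ⊛ y)[n] = Σ(m=0 to 2) x[m] · y[(n-m) mod 3]

Computing each output sample:
(x ⊛ y)[0] = -3
(x ⊛ y)[1] = -5
(x ⊛ y)[2] = 8

x ⊛ y = [-3, -5, 8]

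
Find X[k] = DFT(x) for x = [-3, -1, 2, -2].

X[k] = Σ(n=0 to 3) x[n] · ω_4^(nk)
where ω_4 = e^(-2πi/4)

Computing each X[k]:
X[0] = -4
X[1] = -5-1i
X[2] = 2
X[3] = -5+1i

X = [-4, -5-1i, 2, -5+1i]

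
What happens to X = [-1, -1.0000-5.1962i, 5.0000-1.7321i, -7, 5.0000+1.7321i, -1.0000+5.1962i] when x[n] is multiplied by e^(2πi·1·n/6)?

Modulation property: DFT(ω_6^(-1n)·x[n]) = X[(k-1) mod 6], so circularly shift X by 1 positions.

X[k-1] = [-1.0000+5.1962i, -1, -1.0000-5.1962i, 5.0000-1.7321i, -7, 5.0000+1.7321i]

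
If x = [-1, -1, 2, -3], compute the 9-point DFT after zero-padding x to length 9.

Original 4-point DFT: [-3, -3-2i, 5, -3+2i]
Zero-padded 9-point DFT provides frequency interpolation.

DFT_9([x, 0, ...]) = [-3, 0.0813+1.2712i, -1.5530-2.2973i, -4.5000+2.5981i, 2.9718+4.2257i, 2.9718-4.2257i, -4.5000-2.5981i, -1.5530+2.2973i, 0.0813-1.2712i]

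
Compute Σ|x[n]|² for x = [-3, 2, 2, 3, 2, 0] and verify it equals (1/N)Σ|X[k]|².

Time domain:
Σ|x[n]|² = |-3|² + |2|² + |2|² + |3|² + |2|² + |0|² = 30.0000

Frequency domain:
(1/6)Σ|X[k]|² = (1/6)(|6|² + |-7.0000-1.7321i|² + |-3.0000-1.7321i|² + |-4|² + |-3.0000+1.7321i|² + |-7.0000+1.7321i|²) = (1/6)·180.0000 = 30.0000

Both sides agree, confirming Parseval's theorem.

Σ|x[n]|² = (1/N)Σ|X[k]|² = 30.0000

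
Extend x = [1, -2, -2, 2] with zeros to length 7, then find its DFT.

Original 4-point DFT: [-1, 3+4i, -1, 3-4i]
Zero-padded 7-point DFT provides frequency interpolation.

DFT_7([x, 0, ...]) = [-1, -1.6039+2.6458i, 4.4940+2.6458i, 1.1099-2.6458i, 1.1099+2.6458i, 4.4940-2.6458i, -1.6039-2.6458i]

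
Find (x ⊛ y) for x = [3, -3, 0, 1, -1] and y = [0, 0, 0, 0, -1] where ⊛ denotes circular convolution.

(x ⊛ y)[n] = Σ(m=0 to 4) x[m] · y[(n-m) mod 5]

Computing each output sample:
(x ⊛ y)[0] = 3
(x ⊛ y)[1] = 0
(x ⊛ y)[2] = -1
(x ⊛ y)[3] = 1
(x ⊛ y)[4] = -3

x ⊛ y = [3, 0, -1, 1, -3]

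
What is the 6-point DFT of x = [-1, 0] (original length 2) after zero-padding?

Original 2-point DFT: [-1, -1]
Zero-padded 6-point DFT provides frequency interpolation.

DFT_6([x, 0, ...]) = [-1, -1, -1, -1, -1, -1]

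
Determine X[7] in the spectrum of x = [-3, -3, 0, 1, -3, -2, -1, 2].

X[7] = Σ(n=0 to 7) x[n] · ω_8^(7n) where ω_8 = e^(-2πi/8)
= (-3)·ω_8^0 + (-3)·ω_8^7 + (0)·ω_8^14 + (1)·ω_8^21 + (-3)·ω_8^28 + (-2)·ω_8^35 + (-1)·ω_8^42 + (2)·ω_8^49

X[7] = -0.4142i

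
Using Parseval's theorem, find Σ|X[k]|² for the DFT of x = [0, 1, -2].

Parseval: Σ|x[n]|² = (1/N)Σ|X[k]|², so Σ|X[k]|² = N·Σ|x[n]|² = 3·5.0000

Σ|X[k]|² = N·Σ|x[n]|² = 3·5.0000 = 15.0000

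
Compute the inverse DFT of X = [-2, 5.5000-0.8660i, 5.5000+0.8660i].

x[n] = (1/3) Σ(k=0 to 2) X[k] · e^(2πikn/3)

Computing each x[n]:
x[0] = 3
x[1] = -2
x[2] = -3

x = [3, -2, -3]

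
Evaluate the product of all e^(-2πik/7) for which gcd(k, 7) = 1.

The primitive 7th roots of unity are ω_7^k for k coprime to 7: k ∈ {1, 2, 3, 4, 5, 6}
Their product equals the constant term of the cyclotomic polynomial Φ_7(x) up to sign.
For n ≥ 3, the product of all primitive nth roots of unity is 1. (For n=1 it is 1; for n=2 it is -1.)

1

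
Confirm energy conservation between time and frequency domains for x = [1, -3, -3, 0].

Time domain:
Σ|x[n]|² = |1|² + |-3|² + |-3|² + |0|² = 19.0000

Frequency domain:
(1/4)Σ|X[k]|² = (1/4)(|-5|² + |4+3i|² + |1|² + |4-3i|²) = (1/4)·76.0000 = 19.0000

Both sides agree, confirming Parseval's theorem.

Σ|x[n]|² = (1/N)Σ|X[k]|² = 19.0000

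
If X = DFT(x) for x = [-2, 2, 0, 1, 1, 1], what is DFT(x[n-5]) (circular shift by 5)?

Time shift by 5: X_shifted[k] = ω_6^(5k) · X[k]
Shifted x = [2, 0, 1, 1, 1, -2]

DFT(x[n-5]) = [3, -1.0000-1.7321i, 3.0000-1.7321i, 5, 3.0000+1.7321i, -1.0000+1.7321i]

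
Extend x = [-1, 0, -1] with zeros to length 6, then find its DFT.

Original 3-point DFT: [-2, -0.5000-0.8660i, -0.5000+0.8660i]
Zero-padded 6-point DFT provides frequency interpolation.

DFT_6([x, 0, ...]) = [-2, -0.5000+0.8660i, -0.5000-0.8660i, -2, -0.5000+0.8660i, -0.5000-0.8660i]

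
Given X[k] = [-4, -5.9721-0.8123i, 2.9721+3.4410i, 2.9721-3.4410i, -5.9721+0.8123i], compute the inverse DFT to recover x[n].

x[n] = (1/5) Σ(k=0 to 4) X[k] · e^(2πikn/5)

Computing each x[n]:
x[0] = -2
x[1] = -3
x[2] = 3
x[3] = 0
x[4] = -2

x = [-2, -3, 3, 0, -2]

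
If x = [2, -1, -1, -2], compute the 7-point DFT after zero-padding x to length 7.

Original 4-point DFT: [-2, 3-1i, 4, 3+1i]
Zero-padded 7-point DFT provides frequency interpolation.

DFT_7([x, 0, ...]) = [-2, 3.4010+2.6245i, 1.8765-1.0226i, 2.7225+1.6019i, 2.7225-1.6019i, 1.8765+1.0226i, 3.4010-2.6245i]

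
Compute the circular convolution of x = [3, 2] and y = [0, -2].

(x ⊛ y)[n] = Σ(m=0 to 1) x[m] · y[(n-m) mod 2]

Computing each output sample:
(x ⊛ y)[0] = -4
(x ⊛ y)[1] = -6

x ⊛ y = [-4, -6]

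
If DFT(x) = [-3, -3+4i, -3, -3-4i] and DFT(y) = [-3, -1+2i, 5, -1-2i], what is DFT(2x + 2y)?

By linearity: DFT(2x + 2y) = 2·DFT(x) + 2·DFT(y)
= 2·[-3, -3+4i, -3, -3-4i] + 2·[-3, -1+2i, 5, -1-2i]

Computing element-wise:
Z[0] = 2·(-3) + 2·(-3) = -12
Z[1] = 2·(-3+4i) + 2·(-1+2i) = -8+12i
Z[2] = 2·(-3) + 2·(5) = 4
Z[3] = 2·(-3-4i) + 2·(-1-2i) = -8-12i

DFT(2x + 2y) = 2·X + 2·Y = [-12, -8+12i, 4, -8-12i]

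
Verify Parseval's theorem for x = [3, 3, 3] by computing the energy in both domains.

Time domain:
Σ|x[n]|² = |3|² + |3|² + |3|² = 27.0000

Frequency domain:
(1/3)Σ|X[k]|² = (1/3)(|9|² + |0|² + |0|²) = (1/3)·81.0000 = 27.0000

Both sides agree, confirming Parseval's theorem.

Σ|x[n]|² = (1/N)Σ|X[k]|² = 27.0000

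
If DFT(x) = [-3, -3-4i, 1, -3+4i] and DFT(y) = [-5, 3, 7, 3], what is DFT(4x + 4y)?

By linearity: DFT(4x + 4y) = 4·DFT(x) + 4·DFT(y)
= 4·[-3, -3-4i, 1, -3+4i] + 4·[-5, 3, 7, 3]

Computing element-wise:
Z[0] = 4·(-3) + 4·(-5) = -32
Z[1] = 4·(-3-4i) + 4·(3) = -16i
Z[2] = 4·(1) + 4·(7) = 32
Z[3] = 4·(-3+4i) + 4·(3) = 16i

DFT(4x + 4y) = 4·X + 4·Y = [-32, -16i, 32, 16i]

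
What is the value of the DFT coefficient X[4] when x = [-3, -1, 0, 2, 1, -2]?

X[4] = Σ(n=0 to 5) x[n] · ω_6^(4n) where ω_6 = e^(-2πi/6)
= (-3)·ω_6^0 + (-1)·ω_6^4 + (0)·ω_6^8 + (2)·ω_6^12 + (1)·ω_6^16 + (-2)·ω_6^20

X[4] = 1.7321i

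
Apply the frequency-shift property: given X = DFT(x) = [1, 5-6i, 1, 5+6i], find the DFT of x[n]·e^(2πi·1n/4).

Modulation property: DFT(ω_4^(-1n)·x[n]) = X[(k-1) mod 4], so circularly shift X by 1 positions.

X[k-1] = [5+6i, 1, 5-6i, 1]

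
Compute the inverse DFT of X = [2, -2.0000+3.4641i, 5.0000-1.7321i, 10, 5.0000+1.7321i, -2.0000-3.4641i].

x[n] = (1/6) Σ(k=0 to 5) X[k] · e^(2πikn/6)

Computing each x[n]:
x[0] = 3
x[1] = -3
x[2] = 0
x[3] = 1
x[4] = 3
x[5] = -2

x = [3, -3, 0, 1, 3, -2]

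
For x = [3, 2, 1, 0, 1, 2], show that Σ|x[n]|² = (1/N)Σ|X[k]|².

Time domain:
Σ|x[n]|² = |3|² + |2|² + |1|² + |0|² + |1|² + |2|² = 19.0000

Frequency domain:
(1/6)Σ|X[k]|² = (1/6)(|9|² + |4|² + |0|² + |1|² + |0|² + |4|²) = (1/6)·114.0000 = 19.0000

Both sides agree, confirming Parseval's theorem.

Σ|x[n]|² = (1/N)Σ|X[k]|² = 19.0000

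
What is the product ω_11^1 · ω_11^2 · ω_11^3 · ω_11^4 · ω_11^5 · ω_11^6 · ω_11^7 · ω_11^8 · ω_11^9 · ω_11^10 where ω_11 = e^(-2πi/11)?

The primitive 11th roots of unity are ω_11^k for k coprime to 11: k ∈ {1, 2, 3, 4, 5, 6, 7, 8, 9, 10}
Their product equals the constant term of the cyclotomic polynomial Φ_11(x) up to sign.
For n ≥ 3, the product of all primitive nth roots of unity is 1. (For n=1 it is 1; for n=2 it is -1.)

1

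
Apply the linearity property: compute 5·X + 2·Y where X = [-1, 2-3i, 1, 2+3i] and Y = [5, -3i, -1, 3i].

By linearity: DFT(5x + 2y) = 5·DFT(x) + 2·DFT(y)
= 5·[-1, 2-3i, 1, 2+3i] + 2·[5, -3i, -1, 3i]

Computing element-wise:
Z[0] = 5·(-1) + 2·(5) = 5
Z[1] = 5·(2-3i) + 2·(-3i) = 10-21i
Z[2] = 5·(1) + 2·(-1) = 3
Z[3] = 5·(2+3i) + 2·(3i) = 10+21i

DFT(5x + 2y) = 5·X + 2·Y = [5, 10-21i, 3, 10+21i]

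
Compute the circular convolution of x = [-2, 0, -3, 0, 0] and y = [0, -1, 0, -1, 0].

(x ⊛ y)[n] = Σ(m=0 to 4) x[m] · y[(n-m) mod 5]

Computing each output sample:
(x ⊛ y)[0] = 3
(x ⊛ y)[1] = 2
(x ⊛ y)[2] = 0
(x ⊛ y)[3] = 5
(x ⊛ y)[4] = 0

x ⊛ y = [3, 2, 0, 5, 0]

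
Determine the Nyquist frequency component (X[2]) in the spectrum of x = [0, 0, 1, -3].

X[2] = Σ(n=0 to 3) x[n] · ω_4^(2n) where ω_4 = e^(-2πi/4)
= (0)·ω_4^0 + (0)·ω_4^2 + (1)·ω_4^4 + (-3)·ω_4^6

X[2] = 4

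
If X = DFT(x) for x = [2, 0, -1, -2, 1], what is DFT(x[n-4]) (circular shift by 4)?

Time shift by 4: X_shifted[k] = ω_5^(4k) · X[k]
Shifted x = [0, -1, -2, 1, 2]

DFT(x[n-4]) = [0, 1.1180+4.6165i, -1.1180-1.0898i, -1.1180+1.0898i, 1.1180-4.6165i]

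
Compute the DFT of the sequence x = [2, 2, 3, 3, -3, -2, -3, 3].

X[k] = Σ(n=0 to 7) x[n] · ω_8^(nk)
where ω_8 = e^(-2πi/8)

Computing each X[k]:
X[0] = 5
X[1] = 7.8284-8.8284i
X[2] = -1+6i
X[3] = 2.1716+3.1716i
X[4] = -7
X[5] = 2.1716-3.1716i
X[6] = -1-6i
X[7] = 7.8284+8.8284i

X = [5, 7.8284-8.8284i, -1+6i, 2.1716+3.1716i, -7, 2.1716-3.1716i, -1-6i, 7.8284+8.8284i]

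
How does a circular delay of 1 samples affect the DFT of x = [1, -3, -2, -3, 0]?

Time shift by 1: X_shifted[k] = ω_5^(1k) · X[k]
Shifted x = [0, 1, -3, -2, -3]

DFT(x[n-1]) = [-7, 3.4271-3.2164i, 0.0729-3.3022i, 0.0729+3.3022i, 3.4271+3.2164i]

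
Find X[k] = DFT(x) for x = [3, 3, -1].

X[k] = Σ(n=0 to 2) x[n] · ω_3^(nk)
where ω_3 = e^(-2πi/3)

Computing each X[k]:
X[0] = 5
X[1] = 2.0000-3.4641i
X[2] = 2.0000+3.4641i

X = [5, 2.0000-3.4641i, 2.0000+3.4641i]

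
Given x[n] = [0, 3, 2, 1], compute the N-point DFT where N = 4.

X[k] = Σ(n=0 to 3) x[n] · ω_4^(nk)
where ω_4 = e^(-2πi/4)

Computing each X[k]:
X[0] = 6
X[1] = -2-2i
X[2] = -2
X[3] = -2+2i

X = [6, -2-2i, -2, -2+2i]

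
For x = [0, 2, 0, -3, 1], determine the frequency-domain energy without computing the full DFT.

Parseval: Σ|x[n]|² = (1/N)Σ|X[k]|², so Σ|X[k]|² = N·Σ|x[n]|² = 5·14.0000

Σ|X[k]|² = N·Σ|x[n]|² = 5·14.0000 = 70.0000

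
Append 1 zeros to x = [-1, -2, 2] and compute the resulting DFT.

Original 3-point DFT: [-1, -1.0000+3.4641i, -1.0000-3.4641i]
Zero-padded 4-point DFT provides frequency interpolation.

DFT_4([x, 0, ...]) = [-1, -3+2i, 3, -3-2i]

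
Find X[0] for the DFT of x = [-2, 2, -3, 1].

X[0] = Σ(n=0 to 3) x[n] · ω_4^0 = Σ x[n]
= (-2) + (2) + (-3) + (1)

X[0] = -2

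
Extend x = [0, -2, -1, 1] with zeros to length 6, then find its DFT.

Original 4-point DFT: [-2, 1+3i, 0, 1-3i]
Zero-padded 6-point DFT provides frequency interpolation.

DFT_6([x, 0, ...]) = [-2, -1.5000+2.5981i, 2.5000+0.8660i, 0, 2.5000-0.8660i, -1.5000-2.5981i]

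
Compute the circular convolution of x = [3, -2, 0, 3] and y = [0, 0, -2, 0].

(x ⊛ y)[n] = Σ(m=0 to 3) x[m] · y[(n-m) mod 4]

Computing each output sample:
(x ⊛ y)[0] = 0
(x ⊛ y)[1] = -6
(x ⊛ y)[2] = -6
(x ⊛ y)[3] = 4

x ⊛ y = [0, -6, -6, 4]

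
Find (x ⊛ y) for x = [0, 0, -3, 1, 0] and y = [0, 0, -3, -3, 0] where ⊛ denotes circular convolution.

(x ⊛ y)[n] = Σ(m=0 to 4) x[m] · y[(n-m) mod 5]

Computing each output sample:
(x ⊛ y)[0] = 6
(x ⊛ y)[1] = -3
(x ⊛ y)[2] = 0
(x ⊛ y)[3] = 0
(x ⊛ y)[4] = 9

x ⊛ y = [6, -3, 0, 0, 9]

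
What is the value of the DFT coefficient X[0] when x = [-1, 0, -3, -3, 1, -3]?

X[0] = Σ(n=0 to 5) x[n] · ω_6^0 = Σ x[n]
= (-1) + (0) + (-3) + (-3) + (1) + (-3)

X[0] = -9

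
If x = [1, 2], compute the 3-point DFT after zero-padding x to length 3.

Original 2-point DFT: [3, -1]
Zero-padded 3-point DFT provides frequency interpolation.

DFT_3([x, 0, ...]) = [3, -1.7321i, 1.7321i]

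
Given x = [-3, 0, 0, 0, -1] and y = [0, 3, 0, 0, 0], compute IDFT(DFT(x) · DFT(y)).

(x ⊛ y)[n] = Σ(m=0 to 4) x[m] · y[(n-m) mod 5]

Computing each output sample:
(x ⊛ y)[0] = -3
(x ⊛ y)[1] = -9
(x ⊛ y)[2] = 0
(x ⊛ y)[3] = 0
(x ⊛ y)[4] = 0

x ⊛ y = [-3, -9, 0, 0, 0]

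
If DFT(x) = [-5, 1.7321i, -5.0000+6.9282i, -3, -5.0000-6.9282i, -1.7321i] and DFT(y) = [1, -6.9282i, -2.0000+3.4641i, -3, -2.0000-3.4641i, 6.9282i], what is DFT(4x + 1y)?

By linearity: DFT(4x + 1y) = 4·DFT(x) + 1·DFT(y)
= 4·[-5, 1.7321i, -5.0000+6.9282i, -3, -5.0000-6.9282i, -1.7321i] + 1·[1, -6.9282i, -2.0000+3.4641i, -3, -2.0000-3.4641i, 6.9282i]

Computing element-wise:
Z[0] = 4·(-5) + 1·(1) = -19
Z[1] = 4·(1.7321i) + 1·(-6.9282i) = 0.0002i
Z[2] = 4·(-5.0000+6.9282i) + 1·(-2.0000+3.4641i) = -22.0000+31.1769i
Z[3] = 4·(-3) + 1·(-3) = -15
Z[4] = 4·(-5.0000-6.9282i) + 1·(-2.0000-3.4641i) = -22.0000-31.1769i
Z[5] = 4·(-1.7321i) + 1·(6.9282i) = -0.0002i

DFT(4x + 1y) = 4·X + 1·Y = [-19, 0.0002i, -22.0000+31.1769i, -15, -22.0000-31.1769i, -0.0002i]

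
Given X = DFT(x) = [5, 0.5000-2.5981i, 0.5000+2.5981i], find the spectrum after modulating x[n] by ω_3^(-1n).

Modulation property: DFT(ω_3^(-1n)·x[n]) = X[(k-1) mod 3], so circularly shift X by 1 positions.

X[k-1] = [0.5000+2.5981i, 5, 0.5000-2.5981i]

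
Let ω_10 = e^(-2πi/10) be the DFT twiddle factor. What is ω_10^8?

ω_10^8 = e^(-2πi·8/10)
= cos(-2π·8/10) + i·sin(-2π·8/10)
= cos(-16π/10) + i·sin(-16π/10)

ω_10^8 = cos(-16π/10) + i·sin(-16π/10) = 0.3090+0.9511i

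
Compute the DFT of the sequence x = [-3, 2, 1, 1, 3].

X[k] = Σ(n=0 to 4) x[n] · ω_5^(nk)
where ω_5 = e^(-2πi/5)

Computing each X[k]:
X[0] = 4
X[1] = -3.0729+0.9511i
X[2] = -6.4271+0.5878i
X[3] = -6.4271-0.5878i
X[4] = -3.0729-0.9511i

X = [4, -3.0729+0.9511i, -6.4271+0.5878i, -6.4271-0.5878i, -3.0729-0.9511i]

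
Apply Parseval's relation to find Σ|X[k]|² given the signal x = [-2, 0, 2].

Parseval: Σ|x[n]|² = (1/N)Σ|X[k]|², so Σ|X[k]|² = N·Σ|x[n]|² = 3·8.0000

Σ|X[k]|² = N·Σ|x[n]|² = 3·8.0000 = 24.0000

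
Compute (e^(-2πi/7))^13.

Since ω_7^7 = 1, powers reduce modulo 7.
13 mod 7 = 6
So ω_7^13 = ω_7^6 = e^(-2πi·6/7)

ω_7^13 = ω_7^6 = 0.6235+0.7818i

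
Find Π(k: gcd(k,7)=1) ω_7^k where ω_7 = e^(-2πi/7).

The primitive 7th roots of unity are ω_7^k for k coprime to 7: k ∈ {1, 2, 3, 4, 5, 6}
Their product equals the constant term of the cyclotomic polynomial Φ_7(x) up to sign.
For n ≥ 3, the product of all primitive nth roots of unity is 1. (For n=1 it is 1; for n=2 it is -1.)

1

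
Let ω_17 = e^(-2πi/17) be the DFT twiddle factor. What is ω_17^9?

ω_17^9 = e^(-2πi·9/17)
= cos(-2π·9/17) + i·sin(-2π·9/17)
= cos(-18π/17) + i·sin(-18π/17)

ω_17^9 = cos(-18π/17) + i·sin(-18π/17) = -0.9830+0.1837i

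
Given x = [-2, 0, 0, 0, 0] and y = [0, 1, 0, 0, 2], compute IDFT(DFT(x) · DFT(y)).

(x ⊛ y)[n] = Σ(m=0 to 4) x[m] · y[(n-m) mod 5]

Computing each output sample:
(x ⊛ y)[0] = 0
(x ⊛ y)[1] = -2
(x ⊛ y)[2] = 0
(x ⊛ y)[3] = 0
(x ⊛ y)[4] = -4

x ⊛ y = [0, -2, 0, 0, -4]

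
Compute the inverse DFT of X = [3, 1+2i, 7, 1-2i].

x[n] = (1/4) Σ(k=0 to 3) X[k] · e^(2πikn/4)

Computing each x[n]:
x[0] = 3
x[1] = -2
x[2] = 2
x[3] = 0

x = [3, -2, 2, 0]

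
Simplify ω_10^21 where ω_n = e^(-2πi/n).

Since ω_10^10 = 1, powers reduce modulo 10.
21 mod 10 = 1
So ω_10^21 = ω_10^1 = e^(-2πi·1/10)

ω_10^21 = ω_10^1 = 0.8090-0.5878i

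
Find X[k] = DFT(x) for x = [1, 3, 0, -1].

X[k] = Σ(n=0 to 3) x[n] · ω_4^(nk)
where ω_4 = e^(-2πi/4)

Computing each X[k]:
X[0] = 3
X[1] = 1-4i
X[2] = -1
X[3] = 1+4i

X = [3, 1-4i, -1, 1+4i]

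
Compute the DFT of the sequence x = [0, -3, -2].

X[k] = Σ(n=0 to 2) x[n] · ω_3^(nk)
where ω_3 = e^(-2πi/3)

Computing each X[k]:
X[0] = -5
X[1] = 2.5000+0.8660i
X[2] = 2.5000-0.8660i

X = [-5, 2.5000+0.8660i, 2.5000-0.8660i]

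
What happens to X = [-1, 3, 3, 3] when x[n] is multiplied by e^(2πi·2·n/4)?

Modulation property: DFT(ω_4^(-2n)·x[n]) = X[(k-2) mod 4], so circularly shift X by 2 positions.

X[k-2] = [3, 3, -1, 3]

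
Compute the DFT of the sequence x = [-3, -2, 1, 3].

X[k] = Σ(n=0 to 3) x[n] · ω_4^(nk)
where ω_4 = e^(-2πi/4)

Computing each X[k]:
X[0] = -1
X[1] = -4+5i
X[2] = -3
X[3] = -4-5i

X = [-1, -4+5i, -3, -4-5i]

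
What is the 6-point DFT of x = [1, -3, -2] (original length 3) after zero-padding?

Original 3-point DFT: [-4, 3.5000+0.8660i, 3.5000-0.8660i]
Zero-padded 6-point DFT provides frequency interpolation.

DFT_6([x, 0, ...]) = [-4, 0.5000+4.3301i, 3.5000+0.8660i, 2, 3.5000-0.8660i, 0.5000-4.3301i]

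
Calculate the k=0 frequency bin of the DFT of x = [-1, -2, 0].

X[0] = Σ(n=0 to 2) x[n] · ω_3^0 = Σ x[n]
= (-1) + (-2) + (0)

X[0] = -3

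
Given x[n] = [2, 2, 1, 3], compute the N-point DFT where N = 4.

X[k] = Σ(n=0 to 3) x[n] · ω_4^(nk)
where ω_4 = e^(-2πi/4)

Computing each X[k]:
X[0] = 8
X[1] = 1+1i
X[2] = -2
X[3] = 1-1i

X = [8, 1+1i, -2, 1-1i]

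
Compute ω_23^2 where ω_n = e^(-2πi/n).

ω_23^2 = e^(-2πi·2/23)
= cos(-2π·2/23) + i·sin(-2π·2/23)
= cos(-4π/23) + i·sin(-4π/23)

ω_23^2 = cos(-4π/23) + i·sin(-4π/23) = 0.8544-0.5196i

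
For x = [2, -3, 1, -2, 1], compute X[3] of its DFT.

X[3] = Σ(n=0 to 4) x[n] · ω_5^(3n) where ω_5 = e^(-2πi/5)
= (2)·ω_5^0 + (-3)·ω_5^3 + (1)·ω_5^6 + (-2)·ω_5^9 + (1)·ω_5^12

X[3] = 3.3090-5.2043i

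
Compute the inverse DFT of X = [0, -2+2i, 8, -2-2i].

x[n] = (1/4) Σ(k=0 to 3) X[k] · e^(2πikn/4)

Computing each x[n]:
x[0] = 1
x[1] = -3
x[2] = 3
x[3] = -1

x = [1, -3, 3, -1]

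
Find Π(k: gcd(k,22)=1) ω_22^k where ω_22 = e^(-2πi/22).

The primitive 22nd roots of unity are ω_22^k for k coprime to 22: k ∈ {1, 3, 5, 7, 9, 13, 15, 17, 19, 21}
Their product equals the constant term of the cyclotomic polynomial Φ_22(x) up to sign.
For n ≥ 3, the product of all primitive nth roots of unity is 1. (For n=1 it is 1; for n=2 it is -1.)

1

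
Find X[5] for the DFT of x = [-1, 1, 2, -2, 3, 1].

X[5] = Σ(n=0 to 5) x[n] · ω_6^(5n) where ω_6 = e^(-2πi/6)
= (-1)·ω_6^0 + (1)·ω_6^5 + (2)·ω_6^10 + (-2)·ω_6^15 + (3)·ω_6^20 + (1)·ω_6^25

X[5] = -0.5000-0.8660i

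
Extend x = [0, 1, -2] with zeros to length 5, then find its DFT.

Original 3-point DFT: [-1, 0.5000-2.5981i, 0.5000+2.5981i]
Zero-padded 5-point DFT provides frequency interpolation.

DFT_5([x, 0, ...]) = [-1, 1.9271+0.2245i, -1.4271-2.4899i, -1.4271+2.4899i, 1.9271-0.2245i]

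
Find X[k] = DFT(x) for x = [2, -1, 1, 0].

X[k] = Σ(n=0 to 3) x[n] · ω_4^(nk)
where ω_4 = e^(-2πi/4)

Computing each X[k]:
X[0] = 2
X[1] = 1+1i
X[2] = 4
X[3] = 1-1i

X = [2, 1+1i, 4, 1-1i]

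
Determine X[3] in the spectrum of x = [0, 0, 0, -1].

X[3] = Σ(n=0 to 3) x[n] · ω_4^(3n) where ω_4 = e^(-2πi/4)
= (0)·ω_4^0 + (0)·ω_4^3 + (0)·ω_4^6 + (-1)·ω_4^9

X[3] = 1i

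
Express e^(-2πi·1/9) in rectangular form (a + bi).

ω_9^1 = e^(-2πi·1/9)
= cos(-2π·1/9) + i·sin(-2π·1/9)
= cos(-2π/9) + i·sin(-2π/9)

ω_9^1 = cos(-2π/9) + i·sin(-2π/9) = 0.7660-0.6428i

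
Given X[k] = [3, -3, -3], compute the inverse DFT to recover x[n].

x[n] = (1/3) Σ(k=0 to 2) X[k] · e^(2πikn/3)

Computing each x[n]:
x[0] = -1
x[1] = 2
x[2] = 2

x = [-1, 2, 2]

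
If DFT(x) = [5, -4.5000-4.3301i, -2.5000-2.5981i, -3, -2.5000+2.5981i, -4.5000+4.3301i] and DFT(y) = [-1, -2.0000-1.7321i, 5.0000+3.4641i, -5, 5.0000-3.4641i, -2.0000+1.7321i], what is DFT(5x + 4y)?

By linearity: DFT(5x + 4y) = 5·DFT(x) + 4·DFT(y)
= 5·[5, -4.5000-4.3301i, -2.5000-2.5981i, -3, -2.5000+2.5981i, -4.5000+4.3301i] + 4·[-1, -2.0000-1.7321i, 5.0000+3.4641i, -5, 5.0000-3.4641i, -2.0000+1.7321i]

Computing element-wise:
Z[0] = 5·(5) + 4·(-1) = 21
Z[1] = 5·(-4.5000-4.3301i) + 4·(-2.0000-1.7321i) = -30.5000-28.5789i
Z[2] = 5·(-2.5000-2.5981i) + 4·(5.0000+3.4641i) = 7.5000+0.8659i
Z[3] = 5·(-3) + 4·(-5) = -35
Z[4] = 5·(-2.5000+2.5981i) + 4·(5.0000-3.4641i) = 7.5000-0.8659i
Z[5] = 5·(-4.5000+4.3301i) + 4·(-2.0000+1.7321i) = -30.5000+28.5789i

DFT(5x + 4y) = 5·X + 4·Y = [21, -30.5000-28.5789i, 7.5000+0.8659i, -35, 7.5000-0.8659i, -30.5000+28.5789i]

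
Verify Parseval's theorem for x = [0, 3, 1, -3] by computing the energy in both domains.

Time domain:
Σ|x[n]|² = |0|² + |3|² + |1|² + |-3|² = 19.0000

Frequency domain:
(1/4)Σ|X[k]|² = (1/4)(|1|² + |-1-6i|² + |1|² + |-1+6i|²) = (1/4)·76.0000 = 19.0000

Both sides agree, confirming Parseval's theorem.

Σ|x[n]|² = (1/N)Σ|X[k]|² = 19.0000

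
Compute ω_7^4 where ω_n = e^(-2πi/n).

ω_7^4 = e^(-2πi·4/7)
= cos(-2π·4/7) + i·sin(-2π·4/7)
= cos(-8π/7) + i·sin(-8π/7)

ω_7^4 = cos(-8π/7) + i·sin(-8π/7) = -0.9010+0.4339i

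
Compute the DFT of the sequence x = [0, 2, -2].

X[k] = Σ(n=0 to 2) x[n] · ω_3^(nk)
where ω_3 = e^(-2πi/3)

Computing each X[k]:
X[0] = 0
X[1] = -3.4641i
X[2] = 3.4641i

X = [0, -3.4641i, 3.4641i]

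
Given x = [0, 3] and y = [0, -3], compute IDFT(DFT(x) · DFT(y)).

(x ⊛ y)[n] = Σ(m=0 to 1) x[m] · y[(n-m) mod 2]

Computing each output sample:
(x ⊛ y)[0] = -9
(x ⊛ y)[1] = 0

x ⊛ y = [-9, 0]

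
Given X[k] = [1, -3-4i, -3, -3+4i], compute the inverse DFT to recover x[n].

x[n] = (1/4) Σ(k=0 to 3) X[k] · e^(2πikn/4)

Computing each x[n]:
x[0] = -2
x[1] = 3
x[2] = 1
x[3] = -1

x = [-2, 3, 1, -1]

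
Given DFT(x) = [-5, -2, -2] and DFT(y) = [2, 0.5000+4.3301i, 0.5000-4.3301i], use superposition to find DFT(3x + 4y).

By linearity: DFT(3x + 4y) = 3·DFT(x) + 4·DFT(y)
= 3·[-5, -2, -2] + 4·[2, 0.5000+4.3301i, 0.5000-4.3301i]

Computing element-wise:
Z[0] = 3·(-5) + 4·(2) = -7
Z[1] = 3·(-2) + 4·(0.5000+4.3301i) = -4.0000+17.3204i
Z[2] = 3·(-2) + 4·(0.5000-4.3301i) = -4.0000-17.3204i

DFT(3x + 4y) = 3·X + 4·Y = [-7, -4.0000+17.3204i, -4.0000-17.3204i]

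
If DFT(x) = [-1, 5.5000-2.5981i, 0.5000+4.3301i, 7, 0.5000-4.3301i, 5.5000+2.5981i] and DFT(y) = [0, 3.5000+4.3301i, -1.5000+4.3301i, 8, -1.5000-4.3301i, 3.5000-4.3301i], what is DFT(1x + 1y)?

By linearity: DFT(1x + 1y) = 1·DFT(x) + 1·DFT(y)
= 1·[-1, 5.5000-2.5981i, 0.5000+4.3301i, 7, 0.5000-4.3301i, 5.5000+2.5981i] + 1·[0, 3.5000+4.3301i, -1.5000+4.3301i, 8, -1.5000-4.3301i, 3.5000-4.3301i]

Computing element-wise:
Z[0] = 1·(-1) + 1·(0) = -1
Z[1] = 1·(5.5000-2.5981i) + 1·(3.5000+4.3301i) = 9.0000+1.7320i
Z[2] = 1·(0.5000+4.3301i) + 1·(-1.5000+4.3301i) = -1.0000+8.6602i
Z[3] = 1·(7) + 1·(8) = 15
Z[4] = 1·(0.5000-4.3301i) + 1·(-1.5000-4.3301i) = -1.0000-8.6602i
Z[5] = 1·(5.5000+2.5981i) + 1·(3.5000-4.3301i) = 9.0000-1.7320i

DFT(1x + 1y) = 1·X + 1·Y = [-1, 9.0000+1.7320i, -1.0000+8.6602i, 15, -1.0000-8.6602i, 9.0000-1.7320i]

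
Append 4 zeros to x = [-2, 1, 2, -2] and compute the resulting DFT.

Original 4-point DFT: [-1, -4-3i, 1, -4+3i]
Zero-padded 8-point DFT provides frequency interpolation.

DFT_8([x, 0, ...]) = [-1, 0.1213-1.2929i, -4-3i, -4.1213+2.7071i, 1, -4.1213-2.7071i, -4+3i, 0.1213+1.2929i]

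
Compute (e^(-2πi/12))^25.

Since ω_12^12 = 1, powers reduce modulo 12.
25 mod 12 = 1
So ω_12^25 = ω_12^1 = e^(-2πi·1/12)

ω_12^25 = ω_12^1 = 0.8660-0.5000i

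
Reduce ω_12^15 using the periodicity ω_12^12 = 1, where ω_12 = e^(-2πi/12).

Since ω_12^12 = 1, powers reduce modulo 12.
15 mod 12 = 3
So ω_12^15 = ω_12^3 = e^(-2πi·3/12)

ω_12^15 = ω_12^3 = -1i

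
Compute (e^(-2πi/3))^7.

Since ω_3^3 = 1, powers reduce modulo 3.
7 mod 3 = 1
So ω_3^7 = ω_3^1 = e^(-2πi·1/3)

ω_3^7 = ω_3^1 = -0.5000-0.8660i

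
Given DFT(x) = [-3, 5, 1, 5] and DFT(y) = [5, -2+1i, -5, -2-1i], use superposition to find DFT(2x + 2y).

By linearity: DFT(2x + 2y) = 2·DFT(x) + 2·DFT(y)
= 2·[-3, 5, 1, 5] + 2·[5, -2+1i, -5, -2-1i]

Computing element-wise:
Z[0] = 2·(-3) + 2·(5) = 4
Z[1] = 2·(5) + 2·(-2+1i) = 6+2i
Z[2] = 2·(1) + 2·(-5) = -8
Z[3] = 2·(5) + 2·(-2-1i) = 6-2i

DFT(2x + 2y) = 2·X + 2·Y = [4, 6+2i, -8, 6-2i]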